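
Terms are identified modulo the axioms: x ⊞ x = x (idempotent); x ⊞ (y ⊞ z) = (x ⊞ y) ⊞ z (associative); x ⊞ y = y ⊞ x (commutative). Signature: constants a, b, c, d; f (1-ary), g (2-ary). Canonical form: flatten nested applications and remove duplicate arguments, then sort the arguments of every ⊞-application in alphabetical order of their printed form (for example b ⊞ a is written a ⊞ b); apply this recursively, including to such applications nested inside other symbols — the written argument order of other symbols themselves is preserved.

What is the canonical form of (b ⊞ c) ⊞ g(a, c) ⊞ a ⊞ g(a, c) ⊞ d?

Merge nested applications:  b ⊞ c ⊞ g(a, c) ⊞ a ⊞ g(a, c) ⊞ d
Idempotence:  drop duplicate g(a, c)
Order the arguments:  a ⊞ b ⊞ c ⊞ d ⊞ g(a, c)

Answer: a ⊞ b ⊞ c ⊞ d ⊞ g(a, c)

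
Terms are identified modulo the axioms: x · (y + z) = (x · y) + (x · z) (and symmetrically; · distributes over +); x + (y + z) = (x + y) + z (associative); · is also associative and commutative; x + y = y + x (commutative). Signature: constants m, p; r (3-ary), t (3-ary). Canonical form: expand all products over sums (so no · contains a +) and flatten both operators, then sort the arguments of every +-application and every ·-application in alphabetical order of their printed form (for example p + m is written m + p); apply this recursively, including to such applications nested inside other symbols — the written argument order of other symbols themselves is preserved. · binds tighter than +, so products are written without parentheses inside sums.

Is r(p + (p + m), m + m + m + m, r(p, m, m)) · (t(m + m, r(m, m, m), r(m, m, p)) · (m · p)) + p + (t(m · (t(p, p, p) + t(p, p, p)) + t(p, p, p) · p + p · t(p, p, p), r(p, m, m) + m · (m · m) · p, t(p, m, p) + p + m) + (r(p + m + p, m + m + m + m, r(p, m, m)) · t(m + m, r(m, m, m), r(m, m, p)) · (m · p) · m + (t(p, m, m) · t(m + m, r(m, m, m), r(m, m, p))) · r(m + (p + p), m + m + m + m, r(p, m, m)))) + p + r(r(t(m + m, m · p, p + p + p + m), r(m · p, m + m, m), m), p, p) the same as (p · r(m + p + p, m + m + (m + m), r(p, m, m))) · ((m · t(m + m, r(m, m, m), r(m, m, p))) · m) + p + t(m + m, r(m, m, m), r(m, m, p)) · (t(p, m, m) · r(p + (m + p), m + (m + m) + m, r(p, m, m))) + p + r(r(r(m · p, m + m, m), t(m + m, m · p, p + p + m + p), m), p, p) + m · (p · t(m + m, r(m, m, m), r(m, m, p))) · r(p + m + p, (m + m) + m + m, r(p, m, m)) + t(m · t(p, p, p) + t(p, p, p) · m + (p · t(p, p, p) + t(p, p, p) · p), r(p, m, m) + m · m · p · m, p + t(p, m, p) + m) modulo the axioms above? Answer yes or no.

Answer: no — m · m · p · r(m + p + p, m + m + m + m, r(p, m, m)) · t(m + m, r(m, m, m), r(m, m, p)) + m · p · r(m + p + p, m + m + m + m, r(p, m, m)) · t(m + m, r(m, m, m), r(m, m, p)) + p + p + r(m + p + p, m + m + m + m, r(p, m, m)) · t(m + m, r(m, m, m), r(m, m, p)) · t(p, m, m) + r(r(t(m + m, m · p, m + p + p + p), r(m · p, m + m, m), m), p, p) + t(m · t(p, p, p) + m · t(p, p, p) + p · t(p, p, p) + p · t(p, p, p), m · m · m · p + r(p, m, m), m + p + t(p, m, p)) vs m · m · p · r(m + p + p, m + m + m + m, r(p, m, m)) · t(m + m, r(m, m, m), r(m, m, p)) + m · p · r(m + p + p, m + m + m + m, r(p, m, m)) · t(m + m, r(m, m, m), r(m, m, p)) + p + p + r(m + p + p, m + m + m + m, r(p, m, m)) · t(m + m, r(m, m, m), r(m, m, p)) · t(p, m, m) + r(r(r(m · p, m + m, m), t(m + m, m · p, m + p + p + p), m), p, p) + t(m · t(p, p, p) + m · t(p, p, p) + p · t(p, p, p) + p · t(p, p, p), m · m · m · p + r(p, m, m), m + p + t(p, m, p))

Derivation:
Left:  r(p + (p + m), m + m + m + m, r(p, m, m)) · (t(m + m, r(m, m, m), r(m, m, p)) · (m · p)) + p + (t(m · (t(p, p, p) + t(p, p, p)) + t(p, p, p) · p + p · t(p, p, p), r(p, m, m) + m · (m · m) · p, t(p, m, p) + p + m) + (r(p + m + p, m + m + m + m, r(p, m, m)) · t(m + m, r(m, m, m), r(m, m, p)) · (m · p) · m + (t(p, m, m) · t(m + m, r(m, m, m), r(m, m, p))) · r(m + (p + p), m + m + m + m, r(p, m, m)))) + p + r(r(t(m + m, m · p, p + p + p + m), r(m · p, m + m, m), m), p, p)
  Distribute:  m · p · r(m + p + p, m + m + m + m, r(p, m, m)) · t(m + m, r(m, m, m), r(m, m, p)) + p + t(m · t(p, p, p) + m · t(p, p, p) + p · t(p, p, p) + p · t(p, p, p), m · m · m · p + r(p, m, m), m + p + t(p, m, p)) + m · m · p · r(m + p + p, m + m + m + m, r(p, m, m)) · t(m + m, r(m, m, m), r(m, m, p)) + r(m + p + p, m + m + m + m, r(p, m, m)) · t(m + m, r(m, m, m), r(m, m, p)) · t(p, m, m) + p + r(r(t(m + m, m · p, m + p + p + p), r(m · p, m + m, m), m), p, p)
  Sort:  m · m · p · r(m + p + p, m + m + m + m, r(p, m, m)) · t(m + m, r(m, m, m), r(m, m, p)) + m · p · r(m + p + p, m + m + m + m, r(p, m, m)) · t(m + m, r(m, m, m), r(m, m, p)) + p + p + r(m + p + p, m + m + m + m, r(p, m, m)) · t(m + m, r(m, m, m), r(m, m, p)) · t(p, m, m) + r(r(t(m + m, m · p, m + p + p + p), r(m · p, m + m, m), m), p, p) + t(m · t(p, p, p) + m · t(p, p, p) + p · t(p, p, p) + p · t(p, p, p), m · m · m · p + r(p, m, m), m + p + t(p, m, p))
Right:  (p · r(m + p + p, m + m + (m + m), r(p, m, m))) · ((m · t(m + m, r(m, m, m), r(m, m, p))) · m) + p + t(m + m, r(m, m, m), r(m, m, p)) · (t(p, m, m) · r(p + (m + p), m + (m + m) + m, r(p, m, m))) + p + r(r(r(m · p, m + m, m), t(m + m, m · p, p + p + m + p), m), p, p) + m · (p · t(m + m, r(m, m, m), r(m, m, p))) · r(p + m + p, (m + m) + m + m, r(p, m, m)) + t(m · t(p, p, p) + t(p, p, p) · m + (p · t(p, p, p) + t(p, p, p) · p), r(p, m, m) + m · m · p · m, p + t(p, m, p) + m)
  Un-nest:  m · m · p · r(m + p + p, m + m + m + m, r(p, m, m)) · t(m + m, r(m, m, m), r(m, m, p)) + p + r(m + p + p, m + m + m + m, r(p, m, m)) · t(m + m, r(m, m, m), r(m, m, p)) · t(p, m, m) + p + r(r(r(m · p, m + m, m), t(m + m, m · p, m + p + p + p), m), p, p) + m · p · r(m + p + p, m + m + m + m, r(p, m, m)) · t(m + m, r(m, m, m), r(m, m, p)) + t(m · t(p, p, p) + m · t(p, p, p) + p · t(p, p, p) + p · t(p, p, p), m · m · m · p + r(p, m, m), m + p + t(p, m, p))
  Sort arguments:  m · m · p · r(m + p + p, m + m + m + m, r(p, m, m)) · t(m + m, r(m, m, m), r(m, m, p)) + m · p · r(m + p + p, m + m + m + m, r(p, m, m)) · t(m + m, r(m, m, m), r(m, m, p)) + p + p + r(m + p + p, m + m + m + m, r(p, m, m)) · t(m + m, r(m, m, m), r(m, m, p)) · t(p, m, m) + r(r(r(m · p, m + m, m), t(m + m, m · p, m + p + p + p), m), p, p) + t(m · t(p, p, p) + m · t(p, p, p) + p · t(p, p, p) + p · t(p, p, p), m · m · m · p + r(p, m, m), m + p + t(p, m, p))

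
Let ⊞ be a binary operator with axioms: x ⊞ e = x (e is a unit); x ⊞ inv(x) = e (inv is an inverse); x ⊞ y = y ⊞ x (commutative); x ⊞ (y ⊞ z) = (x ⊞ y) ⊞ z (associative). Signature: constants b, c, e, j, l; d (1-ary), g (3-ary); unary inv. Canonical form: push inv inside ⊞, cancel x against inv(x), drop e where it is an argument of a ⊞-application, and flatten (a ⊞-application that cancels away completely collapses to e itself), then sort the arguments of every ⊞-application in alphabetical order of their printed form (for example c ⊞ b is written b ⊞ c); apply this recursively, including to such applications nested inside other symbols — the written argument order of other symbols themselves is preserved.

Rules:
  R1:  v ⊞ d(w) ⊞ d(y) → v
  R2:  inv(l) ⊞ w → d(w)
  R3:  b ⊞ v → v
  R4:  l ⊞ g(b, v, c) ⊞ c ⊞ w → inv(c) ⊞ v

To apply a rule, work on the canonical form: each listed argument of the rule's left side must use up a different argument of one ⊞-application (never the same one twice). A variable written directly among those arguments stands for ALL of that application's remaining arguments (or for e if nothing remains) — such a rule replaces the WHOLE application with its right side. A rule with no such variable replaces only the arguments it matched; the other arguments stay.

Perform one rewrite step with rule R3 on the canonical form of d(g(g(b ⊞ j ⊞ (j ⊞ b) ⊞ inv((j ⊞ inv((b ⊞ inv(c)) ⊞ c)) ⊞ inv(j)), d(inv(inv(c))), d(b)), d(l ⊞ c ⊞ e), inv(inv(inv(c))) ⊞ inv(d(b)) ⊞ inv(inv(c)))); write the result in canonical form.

Canonical form:  d(g(g(b ⊞ b ⊞ b ⊞ j ⊞ j, d(c), d(b)), d(c ⊞ l), inv(d(b))))
R3 matches:  uses b;  v := b ⊞ b ⊞ j ⊞ j
The variable takes the whole remainder — replace the entire application.
New term:  d(g(g(b ⊞ b ⊞ j ⊞ j, d(c), d(b)), d(c ⊞ l), inv(d(b))))

Answer: d(g(g(b ⊞ b ⊞ j ⊞ j, d(c), d(b)), d(c ⊞ l), inv(d(b))))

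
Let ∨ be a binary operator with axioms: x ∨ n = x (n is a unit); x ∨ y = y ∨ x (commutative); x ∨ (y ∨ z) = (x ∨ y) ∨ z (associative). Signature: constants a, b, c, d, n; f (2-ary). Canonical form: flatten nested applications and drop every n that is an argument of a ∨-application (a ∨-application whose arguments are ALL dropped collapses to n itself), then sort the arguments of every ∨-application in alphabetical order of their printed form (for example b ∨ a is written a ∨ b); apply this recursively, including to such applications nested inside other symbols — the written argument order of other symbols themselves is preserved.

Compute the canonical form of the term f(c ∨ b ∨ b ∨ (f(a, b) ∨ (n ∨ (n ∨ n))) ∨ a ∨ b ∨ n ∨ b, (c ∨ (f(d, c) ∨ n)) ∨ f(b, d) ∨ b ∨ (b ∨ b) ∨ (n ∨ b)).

Answer: f(a ∨ b ∨ b ∨ b ∨ b ∨ c ∨ f(a, b), b ∨ b ∨ b ∨ b ∨ c ∨ f(b, d) ∨ f(d, c))

Derivation:
Focus inside:  (c ∨ (f(d, c) ∨ n)) ∨ f(b, d) ∨ b ∨ (b ∨ b) ∨ (n ∨ b)
Merge nested applications:  c ∨ f(d, c) ∨ n ∨ f(b, d) ∨ b ∨ b ∨ b ∨ n ∨ b
Units out:  drop n (×2)
Sort:  b ∨ b ∨ b ∨ b ∨ c ∨ f(b, d) ∨ f(d, c)
Reassemble:  f(a ∨ b ∨ b ∨ b ∨ b ∨ c ∨ f(a, b), b ∨ b ∨ b ∨ b ∨ c ∨ f(b, d) ∨ f(d, c))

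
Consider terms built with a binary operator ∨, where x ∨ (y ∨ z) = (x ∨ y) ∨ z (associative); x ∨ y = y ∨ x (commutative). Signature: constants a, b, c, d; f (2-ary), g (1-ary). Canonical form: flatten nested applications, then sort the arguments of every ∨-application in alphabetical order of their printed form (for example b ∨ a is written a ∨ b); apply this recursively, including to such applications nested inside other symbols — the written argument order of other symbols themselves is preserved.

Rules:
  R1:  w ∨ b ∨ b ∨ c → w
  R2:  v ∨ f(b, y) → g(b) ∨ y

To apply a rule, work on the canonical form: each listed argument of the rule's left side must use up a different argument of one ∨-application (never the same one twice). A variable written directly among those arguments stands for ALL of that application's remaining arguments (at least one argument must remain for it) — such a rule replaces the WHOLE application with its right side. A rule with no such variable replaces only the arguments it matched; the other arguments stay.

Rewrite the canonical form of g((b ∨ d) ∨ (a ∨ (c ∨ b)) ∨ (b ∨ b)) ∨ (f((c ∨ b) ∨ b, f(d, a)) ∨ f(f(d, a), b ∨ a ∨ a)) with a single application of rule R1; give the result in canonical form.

Answer: f(b ∨ b ∨ c, f(d, a)) ∨ f(f(d, a), a ∨ a ∨ b) ∨ g(a ∨ b ∨ b ∨ d)

Derivation:
Canonical form:  f(b ∨ b ∨ c, f(d, a)) ∨ f(f(d, a), a ∨ a ∨ b) ∨ g(a ∨ b ∨ b ∨ b ∨ b ∨ c ∨ d)
Match R1:  consume b, b, c;  w := a ∨ b ∨ b ∨ d
Every leftover argument binds to the variable; the entire application is replaced.
New term:  f(b ∨ b ∨ c, f(d, a)) ∨ f(f(d, a), a ∨ a ∨ b) ∨ g(a ∨ b ∨ b ∨ d)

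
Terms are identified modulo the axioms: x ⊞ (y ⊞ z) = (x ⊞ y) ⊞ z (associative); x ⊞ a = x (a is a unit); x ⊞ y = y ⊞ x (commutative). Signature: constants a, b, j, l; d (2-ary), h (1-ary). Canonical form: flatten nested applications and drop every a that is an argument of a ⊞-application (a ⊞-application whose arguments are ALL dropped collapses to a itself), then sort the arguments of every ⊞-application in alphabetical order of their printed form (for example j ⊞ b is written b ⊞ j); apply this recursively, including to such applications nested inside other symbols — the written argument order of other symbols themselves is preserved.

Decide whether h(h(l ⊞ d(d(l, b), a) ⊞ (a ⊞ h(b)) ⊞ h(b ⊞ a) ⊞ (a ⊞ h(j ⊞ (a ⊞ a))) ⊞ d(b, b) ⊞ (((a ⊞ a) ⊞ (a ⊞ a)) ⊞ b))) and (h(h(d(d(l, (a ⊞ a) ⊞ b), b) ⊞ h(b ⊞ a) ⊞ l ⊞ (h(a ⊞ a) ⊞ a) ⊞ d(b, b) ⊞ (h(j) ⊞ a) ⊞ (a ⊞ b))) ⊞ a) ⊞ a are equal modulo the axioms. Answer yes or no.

Answer: no — h(h(b ⊞ d(b, b) ⊞ d(d(l, b), a) ⊞ h(b) ⊞ h(b) ⊞ h(j) ⊞ l)) vs h(h(b ⊞ d(b, b) ⊞ d(d(l, b), b) ⊞ h(a) ⊞ h(b) ⊞ h(j) ⊞ l))

Derivation:
Left:  h(h(l ⊞ d(d(l, b), a) ⊞ (a ⊞ h(b)) ⊞ h(b ⊞ a) ⊞ (a ⊞ h(j ⊞ (a ⊞ a))) ⊞ d(b, b) ⊞ (((a ⊞ a) ⊞ (a ⊞ a)) ⊞ b)))
  Descend into:  l ⊞ d(d(l, b), a) ⊞ (a ⊞ h(b)) ⊞ h(b ⊞ a) ⊞ (a ⊞ h(j ⊞ (a ⊞ a))) ⊞ d(b, b) ⊞ (((a ⊞ a) ⊞ (a ⊞ a)) ⊞ b)
  Flatten:  l ⊞ d(d(l, b), a) ⊞ a ⊞ h(b) ⊞ h(b ⊞ a) ⊞ a ⊞ h(j ⊞ (a ⊞ a)) ⊞ d(b, b) ⊞ a ⊞ a ⊞ a ⊞ a ⊞ b
  Inside:  h(b ⊞ a)  →  h(b)
  Canonicalize subterm:  h(j ⊞ (a ⊞ a))  →  h(j)
  Unit:  drop a (×6)
  Order the arguments:  b ⊞ d(b, b) ⊞ d(d(l, b), a) ⊞ h(b) ⊞ h(b) ⊞ h(j) ⊞ l
  Rebuild:  h(h(b ⊞ d(b, b) ⊞ d(d(l, b), a) ⊞ h(b) ⊞ h(b) ⊞ h(j) ⊞ l))
Right:  (h(h(d(d(l, (a ⊞ a) ⊞ b), b) ⊞ h(b ⊞ a) ⊞ l ⊞ (h(a ⊞ a) ⊞ a) ⊞ d(b, b) ⊞ (h(j) ⊞ a) ⊞ (a ⊞ b))) ⊞ a) ⊞ a
  Merge nested applications:  h(h(d(d(l, (a ⊞ a) ⊞ b), b) ⊞ h(b ⊞ a) ⊞ l ⊞ (h(a ⊞ a) ⊞ a) ⊞ d(b, b) ⊞ (h(j) ⊞ a) ⊞ (a ⊞ b))) ⊞ a ⊞ a
  Canonicalize subterm:  h(h(d(d(l, (a ⊞ a) ⊞ b), b) ⊞ h(b ⊞ a) ⊞ l ⊞ (h(a ⊞ a) ⊞ a) ⊞ d(b, b) ⊞ (h(j) ⊞ a) ⊞ (a ⊞ b)))  →  h(h(b ⊞ d(b, b) ⊞ d(d(l, b), b) ⊞ h(a) ⊞ h(b) ⊞ h(j) ⊞ l))
  Unit:  drop a (×2)
  Order the arguments:  h(h(b ⊞ d(b, b) ⊞ d(d(l, b), b) ⊞ h(a) ⊞ h(b) ⊞ h(j) ⊞ l))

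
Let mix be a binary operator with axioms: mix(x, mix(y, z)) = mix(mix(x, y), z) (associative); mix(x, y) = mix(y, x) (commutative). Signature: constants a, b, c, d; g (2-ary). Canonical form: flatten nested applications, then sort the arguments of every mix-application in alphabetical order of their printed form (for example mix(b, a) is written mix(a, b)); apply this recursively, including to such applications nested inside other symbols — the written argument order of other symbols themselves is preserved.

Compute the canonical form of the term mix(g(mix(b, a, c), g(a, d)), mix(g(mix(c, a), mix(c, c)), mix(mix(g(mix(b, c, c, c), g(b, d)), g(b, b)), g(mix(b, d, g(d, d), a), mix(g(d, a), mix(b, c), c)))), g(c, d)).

Un-nest:  mix(g(mix(b, a, c), g(a, d)), g(mix(c, a), mix(c, c)), g(mix(b, c, c, c), g(b, d)), g(b, b), g(mix(b, d, g(d, d), a), mix(g(d, a), mix(b, c), c)), g(c, d))
Canonicalize subterm:  g(mix(b, a, c), g(a, d))  →  g(mix(a, b, c), g(a, d))
Canonicalize subterm:  g(mix(c, a), mix(c, c))  →  g(mix(a, c), mix(c, c))
Canonicalize subterm:  g(mix(b, d, g(d, d), a), mix(g(d, a), mix(b, c), c))  →  g(mix(a, b, d, g(d, d)), mix(b, c, c, g(d, a)))
Sort arguments:  mix(g(b, b), g(c, d), g(mix(a, b, c), g(a, d)), g(mix(a, b, d, g(d, d)), mix(b, c, c, g(d, a))), g(mix(a, c), mix(c, c)), g(mix(b, c, c, c), g(b, d)))

Answer: mix(g(b, b), g(c, d), g(mix(a, b, c), g(a, d)), g(mix(a, b, d, g(d, d)), mix(b, c, c, g(d, a))), g(mix(a, c), mix(c, c)), g(mix(b, c, c, c), g(b, d)))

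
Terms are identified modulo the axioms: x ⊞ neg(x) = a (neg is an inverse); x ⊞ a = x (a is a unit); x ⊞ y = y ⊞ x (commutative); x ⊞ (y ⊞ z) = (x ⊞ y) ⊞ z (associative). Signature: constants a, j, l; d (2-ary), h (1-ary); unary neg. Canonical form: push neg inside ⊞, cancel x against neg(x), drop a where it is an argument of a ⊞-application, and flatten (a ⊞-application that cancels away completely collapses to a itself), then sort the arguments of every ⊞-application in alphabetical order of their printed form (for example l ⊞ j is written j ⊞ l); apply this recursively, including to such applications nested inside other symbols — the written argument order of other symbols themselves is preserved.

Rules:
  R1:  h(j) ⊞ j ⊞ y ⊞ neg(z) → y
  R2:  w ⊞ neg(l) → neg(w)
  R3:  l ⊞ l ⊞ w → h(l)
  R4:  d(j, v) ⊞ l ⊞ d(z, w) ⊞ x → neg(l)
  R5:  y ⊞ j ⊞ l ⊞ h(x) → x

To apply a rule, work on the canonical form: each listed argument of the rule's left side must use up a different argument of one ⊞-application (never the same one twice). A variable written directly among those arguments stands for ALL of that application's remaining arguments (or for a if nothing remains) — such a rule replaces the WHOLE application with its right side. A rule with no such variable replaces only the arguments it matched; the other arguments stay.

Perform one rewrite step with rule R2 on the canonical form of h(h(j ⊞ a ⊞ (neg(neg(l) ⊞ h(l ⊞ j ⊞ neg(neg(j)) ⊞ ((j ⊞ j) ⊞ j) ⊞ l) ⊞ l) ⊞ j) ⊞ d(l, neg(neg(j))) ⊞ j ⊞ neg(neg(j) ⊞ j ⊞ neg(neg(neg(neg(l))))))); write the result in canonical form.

Answer: h(h(h(j ⊞ j ⊞ j ⊞ j ⊞ j ⊞ l ⊞ l) ⊞ neg(d(l, j)) ⊞ neg(j) ⊞ neg(j) ⊞ neg(j)))

Derivation:
Canonical form:  h(h(d(l, j) ⊞ j ⊞ j ⊞ j ⊞ neg(h(j ⊞ j ⊞ j ⊞ j ⊞ j ⊞ l ⊞ l)) ⊞ neg(l)))
Match R2:  consume neg(l);  w := d(l, j) ⊞ j ⊞ j ⊞ j ⊞ neg(h(j ⊞ j ⊞ j ⊞ j ⊞ j ⊞ l ⊞ l))
The extension variable absorbs all remaining arguments, so the whole application is rewritten.
New term:  h(h(h(j ⊞ j ⊞ j ⊞ j ⊞ j ⊞ l ⊞ l) ⊞ neg(d(l, j)) ⊞ neg(j) ⊞ neg(j) ⊞ neg(j)))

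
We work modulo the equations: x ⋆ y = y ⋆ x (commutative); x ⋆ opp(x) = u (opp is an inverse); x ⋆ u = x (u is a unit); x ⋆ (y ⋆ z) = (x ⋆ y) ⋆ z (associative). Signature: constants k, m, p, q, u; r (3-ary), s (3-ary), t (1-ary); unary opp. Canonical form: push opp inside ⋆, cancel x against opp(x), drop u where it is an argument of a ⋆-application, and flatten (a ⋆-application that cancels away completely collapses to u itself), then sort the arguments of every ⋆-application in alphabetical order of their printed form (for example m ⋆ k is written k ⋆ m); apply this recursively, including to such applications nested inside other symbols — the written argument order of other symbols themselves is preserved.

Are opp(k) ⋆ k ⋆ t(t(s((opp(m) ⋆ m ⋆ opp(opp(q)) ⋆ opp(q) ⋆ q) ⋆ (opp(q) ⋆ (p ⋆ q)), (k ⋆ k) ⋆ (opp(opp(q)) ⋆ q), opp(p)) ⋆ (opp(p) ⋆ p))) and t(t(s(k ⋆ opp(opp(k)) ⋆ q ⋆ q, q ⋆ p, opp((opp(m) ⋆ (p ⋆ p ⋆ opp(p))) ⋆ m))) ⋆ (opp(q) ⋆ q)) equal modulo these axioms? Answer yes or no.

Left:  opp(k) ⋆ k ⋆ t(t(s((opp(m) ⋆ m ⋆ opp(opp(q)) ⋆ opp(q) ⋆ q) ⋆ (opp(q) ⋆ (p ⋆ q)), (k ⋆ k) ⋆ (opp(opp(q)) ⋆ q), opp(p)) ⋆ (opp(p) ⋆ p)))
  Push opp inside:  distribute opp over ⋆ and collapse double opp
  Inverses cancel:  k cancels
  Combine occurrences:  t(t(s(p ⋆ q, k ⋆ k ⋆ q ⋆ q, opp(p))))
Right:  t(t(s(k ⋆ opp(opp(k)) ⋆ q ⋆ q, q ⋆ p, opp((opp(m) ⋆ (p ⋆ p ⋆ opp(p))) ⋆ m))) ⋆ (opp(q) ⋆ q))
  Descend into:  t(s(k ⋆ opp(opp(k)) ⋆ q ⋆ q, q ⋆ p, opp((opp(m) ⋆ (p ⋆ p ⋆ opp(p))) ⋆ m))) ⋆ (opp(q) ⋆ q)
  Push opp inside:  distribute opp over ⋆ and collapse double opp
  Inverses cancel:  q cancels
  Combine occurrences:  t(s(k ⋆ k ⋆ q ⋆ q, p ⋆ q, opp(p)))
  Rebuild:  t(t(s(k ⋆ k ⋆ q ⋆ q, p ⋆ q, opp(p))))

Answer: no — t(t(s(p ⋆ q, k ⋆ k ⋆ q ⋆ q, opp(p)))) vs t(t(s(k ⋆ k ⋆ q ⋆ q, p ⋆ q, opp(p))))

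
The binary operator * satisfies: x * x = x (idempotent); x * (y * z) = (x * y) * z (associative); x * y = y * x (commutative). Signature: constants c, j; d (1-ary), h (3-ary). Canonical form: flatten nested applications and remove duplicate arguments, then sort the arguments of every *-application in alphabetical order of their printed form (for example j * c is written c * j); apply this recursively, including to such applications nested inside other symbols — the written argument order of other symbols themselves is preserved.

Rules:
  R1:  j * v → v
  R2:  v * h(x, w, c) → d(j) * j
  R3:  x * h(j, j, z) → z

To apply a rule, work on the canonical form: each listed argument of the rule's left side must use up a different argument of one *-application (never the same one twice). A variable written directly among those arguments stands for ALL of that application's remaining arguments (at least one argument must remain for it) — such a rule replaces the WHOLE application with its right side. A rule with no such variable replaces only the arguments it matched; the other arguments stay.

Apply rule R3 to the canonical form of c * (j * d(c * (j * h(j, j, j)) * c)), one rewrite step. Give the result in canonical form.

Answer: c * d(j) * j

Derivation:
Canonical form:  c * d(c * h(j, j, j) * j) * j
Apply R3:  consuming h(j, j, j);  x := c * j, z := j
The variable takes the whole remainder — replace the entire application.
Giving:  c * d(j) * j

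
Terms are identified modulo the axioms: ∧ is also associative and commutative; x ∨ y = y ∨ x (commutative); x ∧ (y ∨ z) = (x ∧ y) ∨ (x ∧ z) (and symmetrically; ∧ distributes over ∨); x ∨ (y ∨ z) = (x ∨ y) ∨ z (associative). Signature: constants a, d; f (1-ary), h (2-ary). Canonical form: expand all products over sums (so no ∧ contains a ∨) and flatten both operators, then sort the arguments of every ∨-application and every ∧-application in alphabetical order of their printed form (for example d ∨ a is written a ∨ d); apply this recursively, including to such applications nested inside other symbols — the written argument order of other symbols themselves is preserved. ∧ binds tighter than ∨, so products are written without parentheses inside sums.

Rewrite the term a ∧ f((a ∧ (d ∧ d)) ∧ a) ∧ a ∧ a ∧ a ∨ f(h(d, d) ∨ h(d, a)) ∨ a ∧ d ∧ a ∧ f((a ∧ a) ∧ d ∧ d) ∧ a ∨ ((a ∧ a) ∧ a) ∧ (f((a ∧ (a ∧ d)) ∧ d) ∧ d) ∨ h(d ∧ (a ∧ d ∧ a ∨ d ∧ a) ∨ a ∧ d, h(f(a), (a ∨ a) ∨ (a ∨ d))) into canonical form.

Expand:  a ∧ a ∧ a ∧ a ∧ f(a ∧ a ∧ d ∧ d) ∨ f(h(d, a) ∨ h(d, d)) ∨ a ∧ a ∧ a ∧ d ∧ f(a ∧ a ∧ d ∧ d) ∨ a ∧ a ∧ a ∧ d ∧ f(a ∧ a ∧ d ∧ d) ∨ h(a ∧ a ∧ d ∧ d ∨ a ∧ d ∨ a ∧ d ∧ d, h(f(a), a ∨ a ∨ a ∨ d))
Order the arguments:  a ∧ a ∧ a ∧ a ∧ f(a ∧ a ∧ d ∧ d) ∨ a ∧ a ∧ a ∧ d ∧ f(a ∧ a ∧ d ∧ d) ∨ a ∧ a ∧ a ∧ d ∧ f(a ∧ a ∧ d ∧ d) ∨ f(h(d, a) ∨ h(d, d)) ∨ h(a ∧ a ∧ d ∧ d ∨ a ∧ d ∨ a ∧ d ∧ d, h(f(a), a ∨ a ∨ a ∨ d))

Answer: a ∧ a ∧ a ∧ a ∧ f(a ∧ a ∧ d ∧ d) ∨ a ∧ a ∧ a ∧ d ∧ f(a ∧ a ∧ d ∧ d) ∨ a ∧ a ∧ a ∧ d ∧ f(a ∧ a ∧ d ∧ d) ∨ f(h(d, a) ∨ h(d, d)) ∨ h(a ∧ a ∧ d ∧ d ∨ a ∧ d ∨ a ∧ d ∧ d, h(f(a), a ∨ a ∨ a ∨ d))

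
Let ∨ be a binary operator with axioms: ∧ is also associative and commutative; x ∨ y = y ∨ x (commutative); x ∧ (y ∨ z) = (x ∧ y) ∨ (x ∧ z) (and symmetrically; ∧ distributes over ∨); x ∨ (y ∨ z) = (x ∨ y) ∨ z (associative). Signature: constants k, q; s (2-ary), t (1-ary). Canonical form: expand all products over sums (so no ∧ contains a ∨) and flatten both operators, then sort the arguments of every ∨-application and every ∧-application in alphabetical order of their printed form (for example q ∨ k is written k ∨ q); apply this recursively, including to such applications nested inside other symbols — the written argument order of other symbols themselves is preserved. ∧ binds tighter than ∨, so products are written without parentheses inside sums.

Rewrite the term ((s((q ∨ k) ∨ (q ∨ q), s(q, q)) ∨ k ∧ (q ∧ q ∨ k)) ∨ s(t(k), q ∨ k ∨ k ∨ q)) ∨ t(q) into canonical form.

Answer: k ∧ k ∨ k ∧ q ∧ q ∨ s(k ∨ q ∨ q ∨ q, s(q, q)) ∨ s(t(k), k ∨ k ∨ q ∨ q) ∨ t(q)

Derivation:
Expand:  s(k ∨ q ∨ q ∨ q, s(q, q)) ∨ k ∧ q ∧ q ∨ k ∧ k ∨ s(t(k), k ∨ k ∨ q ∨ q) ∨ t(q)
Sort:  k ∧ k ∨ k ∧ q ∧ q ∨ s(k ∨ q ∨ q ∨ q, s(q, q)) ∨ s(t(k), k ∨ k ∨ q ∨ q) ∨ t(q)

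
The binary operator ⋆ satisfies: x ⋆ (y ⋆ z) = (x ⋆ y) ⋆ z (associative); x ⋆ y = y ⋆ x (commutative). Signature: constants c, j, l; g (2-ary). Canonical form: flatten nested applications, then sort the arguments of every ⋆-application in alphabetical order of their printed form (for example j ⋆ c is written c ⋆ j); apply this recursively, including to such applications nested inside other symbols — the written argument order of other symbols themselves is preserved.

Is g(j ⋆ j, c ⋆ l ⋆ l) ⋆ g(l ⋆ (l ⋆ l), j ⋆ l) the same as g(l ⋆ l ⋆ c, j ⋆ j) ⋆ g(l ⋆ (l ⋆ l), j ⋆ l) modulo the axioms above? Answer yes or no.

Left:  g(j ⋆ j, c ⋆ l ⋆ l) ⋆ g(l ⋆ (l ⋆ l), j ⋆ l)
  Canonicalize subterm:  g(l ⋆ (l ⋆ l), j ⋆ l)  →  g(l ⋆ l ⋆ l, j ⋆ l)
  Sort arguments:  g(j ⋆ j, c ⋆ l ⋆ l) ⋆ g(l ⋆ l ⋆ l, j ⋆ l)
Right:  g(l ⋆ l ⋆ c, j ⋆ j) ⋆ g(l ⋆ (l ⋆ l), j ⋆ l)
  Canonicalize subterm:  g(l ⋆ l ⋆ c, j ⋆ j)  →  g(c ⋆ l ⋆ l, j ⋆ j)
  Simplify inside:  g(l ⋆ (l ⋆ l), j ⋆ l)  →  g(l ⋆ l ⋆ l, j ⋆ l)
  Order the arguments:  g(c ⋆ l ⋆ l, j ⋆ j) ⋆ g(l ⋆ l ⋆ l, j ⋆ l)

Answer: no — g(j ⋆ j, c ⋆ l ⋆ l) ⋆ g(l ⋆ l ⋆ l, j ⋆ l) vs g(c ⋆ l ⋆ l, j ⋆ j) ⋆ g(l ⋆ l ⋆ l, j ⋆ l)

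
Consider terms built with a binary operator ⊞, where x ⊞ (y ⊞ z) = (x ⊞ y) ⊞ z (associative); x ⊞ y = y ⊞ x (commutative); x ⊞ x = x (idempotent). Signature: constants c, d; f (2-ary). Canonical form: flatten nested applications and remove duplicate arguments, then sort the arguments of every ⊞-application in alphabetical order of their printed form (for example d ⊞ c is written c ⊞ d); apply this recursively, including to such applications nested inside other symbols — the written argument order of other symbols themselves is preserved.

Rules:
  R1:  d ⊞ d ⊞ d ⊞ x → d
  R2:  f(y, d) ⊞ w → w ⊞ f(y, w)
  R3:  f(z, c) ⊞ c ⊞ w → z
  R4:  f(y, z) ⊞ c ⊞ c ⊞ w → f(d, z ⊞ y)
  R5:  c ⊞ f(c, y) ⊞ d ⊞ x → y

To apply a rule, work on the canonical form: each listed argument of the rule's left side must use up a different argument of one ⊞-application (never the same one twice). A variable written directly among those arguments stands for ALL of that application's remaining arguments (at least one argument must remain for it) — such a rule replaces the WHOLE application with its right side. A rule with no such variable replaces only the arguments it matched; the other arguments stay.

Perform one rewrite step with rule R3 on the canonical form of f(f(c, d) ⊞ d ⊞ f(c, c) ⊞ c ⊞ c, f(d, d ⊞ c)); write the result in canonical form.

Canonical form:  f(c ⊞ d ⊞ f(c, c) ⊞ f(c, d), f(d, c ⊞ d))
Apply R3:  consuming c, f(c, c);  w := d ⊞ f(c, d), z := c
The extension variable absorbs all remaining arguments, so the whole application is rewritten.
Giving:  f(c, f(d, c ⊞ d))

Answer: f(c, f(d, c ⊞ d))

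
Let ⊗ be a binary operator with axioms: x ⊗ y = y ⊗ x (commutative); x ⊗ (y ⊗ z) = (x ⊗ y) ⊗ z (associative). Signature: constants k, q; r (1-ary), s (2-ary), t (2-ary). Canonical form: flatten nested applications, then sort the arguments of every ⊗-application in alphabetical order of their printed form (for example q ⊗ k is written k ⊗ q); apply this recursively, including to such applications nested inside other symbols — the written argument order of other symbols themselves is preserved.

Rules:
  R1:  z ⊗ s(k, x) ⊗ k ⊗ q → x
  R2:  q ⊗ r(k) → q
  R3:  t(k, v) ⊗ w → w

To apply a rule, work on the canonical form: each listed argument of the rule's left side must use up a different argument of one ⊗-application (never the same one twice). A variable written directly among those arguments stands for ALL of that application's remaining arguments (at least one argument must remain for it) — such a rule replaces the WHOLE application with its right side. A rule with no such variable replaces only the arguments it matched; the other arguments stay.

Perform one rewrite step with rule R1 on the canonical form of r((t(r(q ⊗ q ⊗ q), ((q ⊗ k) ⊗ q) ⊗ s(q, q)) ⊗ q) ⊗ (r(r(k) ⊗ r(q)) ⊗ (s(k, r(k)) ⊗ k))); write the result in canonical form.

Answer: r(r(k))

Derivation:
Canonical form:  r(k ⊗ q ⊗ r(r(k) ⊗ r(q)) ⊗ s(k, r(k)) ⊗ t(r(q ⊗ q ⊗ q), k ⊗ q ⊗ q ⊗ s(q, q)))
Match R1:  consume k, q, s(k, r(k));  x := r(k), z := r(r(k) ⊗ r(q)) ⊗ t(r(q ⊗ q ⊗ q), k ⊗ q ⊗ q ⊗ s(q, q))
Every leftover argument binds to the variable; the entire application is replaced.
Giving:  r(r(k))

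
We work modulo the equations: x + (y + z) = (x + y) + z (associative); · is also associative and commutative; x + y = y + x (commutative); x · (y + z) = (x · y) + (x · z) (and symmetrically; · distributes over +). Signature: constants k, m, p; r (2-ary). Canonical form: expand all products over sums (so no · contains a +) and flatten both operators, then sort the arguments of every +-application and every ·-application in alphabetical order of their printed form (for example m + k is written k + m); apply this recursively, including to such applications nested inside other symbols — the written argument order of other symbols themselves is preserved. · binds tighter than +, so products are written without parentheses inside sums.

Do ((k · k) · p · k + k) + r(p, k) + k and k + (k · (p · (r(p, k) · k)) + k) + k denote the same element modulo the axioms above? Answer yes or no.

Answer: no — k + k + k · k · k · p + r(p, k) vs k + k + k + k · k · p · r(p, k)

Derivation:
Left:  ((k · k) · p · k + k) + r(p, k) + k
  Flatten:  k · k · k · p + k + r(p, k) + k
  Sort:  k + k + k · k · k · p + r(p, k)
Right:  k + (k · (p · (r(p, k) · k)) + k) + k
  Merge nested applications:  k + k · k · p · r(p, k) + k + k
  Order the arguments:  k + k + k + k · k · p · r(p, k)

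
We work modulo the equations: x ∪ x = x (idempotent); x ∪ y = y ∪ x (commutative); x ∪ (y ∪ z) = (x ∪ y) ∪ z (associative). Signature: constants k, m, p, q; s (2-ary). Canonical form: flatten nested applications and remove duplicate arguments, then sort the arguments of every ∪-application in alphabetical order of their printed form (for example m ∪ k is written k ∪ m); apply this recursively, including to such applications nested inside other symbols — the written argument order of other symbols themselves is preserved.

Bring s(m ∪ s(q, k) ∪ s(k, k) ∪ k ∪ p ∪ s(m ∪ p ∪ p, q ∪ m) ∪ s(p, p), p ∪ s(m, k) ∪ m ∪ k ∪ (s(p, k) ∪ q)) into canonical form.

Answer: s(k ∪ m ∪ p ∪ s(k, k) ∪ s(m ∪ p, m ∪ q) ∪ s(p, p) ∪ s(q, k), k ∪ m ∪ p ∪ q ∪ s(m, k) ∪ s(p, k))

Derivation:
Work inside:  m ∪ s(q, k) ∪ s(k, k) ∪ k ∪ p ∪ s(m ∪ p ∪ p, q ∪ m) ∪ s(p, p)
Inside:  s(m ∪ p ∪ p, q ∪ m)  →  s(m ∪ p, m ∪ q)
Order the arguments:  k ∪ m ∪ p ∪ s(k, k) ∪ s(m ∪ p, m ∪ q) ∪ s(p, p) ∪ s(q, k)
Reassemble:  s(k ∪ m ∪ p ∪ s(k, k) ∪ s(m ∪ p, m ∪ q) ∪ s(p, p) ∪ s(q, k), k ∪ m ∪ p ∪ q ∪ s(m, k) ∪ s(p, k))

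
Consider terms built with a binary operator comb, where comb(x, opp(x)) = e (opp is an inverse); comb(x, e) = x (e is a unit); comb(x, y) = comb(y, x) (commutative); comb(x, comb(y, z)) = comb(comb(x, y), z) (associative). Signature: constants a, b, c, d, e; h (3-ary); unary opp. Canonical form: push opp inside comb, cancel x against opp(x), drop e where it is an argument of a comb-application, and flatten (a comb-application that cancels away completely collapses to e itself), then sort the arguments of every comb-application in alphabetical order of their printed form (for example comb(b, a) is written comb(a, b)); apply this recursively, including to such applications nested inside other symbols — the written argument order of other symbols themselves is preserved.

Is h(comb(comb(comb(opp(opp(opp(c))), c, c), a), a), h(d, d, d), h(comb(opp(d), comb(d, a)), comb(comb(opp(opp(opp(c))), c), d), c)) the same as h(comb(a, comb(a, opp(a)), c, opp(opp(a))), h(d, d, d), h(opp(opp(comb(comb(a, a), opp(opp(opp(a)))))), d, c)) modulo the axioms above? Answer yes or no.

Answer: yes — both canonical forms are h(comb(a, a, c), h(d, d, d), h(a, d, c))

Derivation:
Left:  h(comb(comb(comb(opp(opp(opp(c))), c, c), a), a), h(d, d, d), h(comb(opp(d), comb(d, a)), comb(comb(opp(opp(opp(c))), c), d), c))
  Descend into:  comb(comb(comb(opp(opp(opp(c))), c, c), a), a)
  Push opp inside:  distribute opp over comb and collapse double opp
  Collect:  comb(c, a, a)
  Sort arguments:  comb(a, a, c)
  Put back:  h(comb(a, a, c), h(d, d, d), h(a, d, c))
Right:  h(comb(a, comb(a, opp(a)), c, opp(opp(a))), h(d, d, d), h(opp(opp(comb(comb(a, a), opp(opp(opp(a)))))), d, c))
  Focus inside:  comb(a, comb(a, opp(a)), c, opp(opp(a)))
  Push opp inside:  distribute opp over comb and collapse double opp
  Collect:  comb(a, a, c)
  Put back:  h(comb(a, a, c), h(d, d, d), h(a, d, c))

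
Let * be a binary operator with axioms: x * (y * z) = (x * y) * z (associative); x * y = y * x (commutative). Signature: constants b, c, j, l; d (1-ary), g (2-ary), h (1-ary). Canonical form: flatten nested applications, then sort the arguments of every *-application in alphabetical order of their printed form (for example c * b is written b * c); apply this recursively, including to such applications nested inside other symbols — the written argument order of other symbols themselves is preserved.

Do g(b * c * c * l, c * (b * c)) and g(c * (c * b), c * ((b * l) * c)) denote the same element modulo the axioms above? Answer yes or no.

Left:  g(b * c * c * l, c * (b * c))
  Work inside:  c * (b * c)
  Un-nest:  c * b * c
  Order the arguments:  b * c * c
  Reassemble:  g(b * c * c * l, b * c * c)
Right:  g(c * (c * b), c * ((b * l) * c))
  Focus inside:  c * ((b * l) * c)
  Merge nested applications:  c * b * l * c
  Order the arguments:  b * c * c * l
  Rebuild:  g(b * c * c, b * c * c * l)

Answer: no — g(b * c * c * l, b * c * c) vs g(b * c * c, b * c * c * l)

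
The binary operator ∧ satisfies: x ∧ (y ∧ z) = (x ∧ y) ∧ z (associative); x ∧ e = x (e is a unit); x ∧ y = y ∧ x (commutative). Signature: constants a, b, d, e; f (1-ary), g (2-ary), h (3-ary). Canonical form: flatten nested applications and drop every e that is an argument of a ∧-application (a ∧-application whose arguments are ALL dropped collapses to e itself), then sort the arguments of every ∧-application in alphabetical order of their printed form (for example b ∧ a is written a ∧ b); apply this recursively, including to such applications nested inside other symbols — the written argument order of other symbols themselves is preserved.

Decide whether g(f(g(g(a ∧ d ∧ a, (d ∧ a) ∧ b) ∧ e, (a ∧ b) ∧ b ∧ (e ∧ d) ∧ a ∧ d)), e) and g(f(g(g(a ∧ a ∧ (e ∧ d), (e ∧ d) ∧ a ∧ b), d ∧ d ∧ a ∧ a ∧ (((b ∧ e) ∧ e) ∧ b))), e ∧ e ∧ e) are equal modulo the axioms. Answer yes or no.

Answer: yes — both canonical forms are g(f(g(g(a ∧ a ∧ d, a ∧ b ∧ d), a ∧ a ∧ b ∧ b ∧ d ∧ d)), e)

Derivation:
Left:  g(f(g(g(a ∧ d ∧ a, (d ∧ a) ∧ b) ∧ e, (a ∧ b) ∧ b ∧ (e ∧ d) ∧ a ∧ d)), e)
  Work inside:  g(a ∧ d ∧ a, (d ∧ a) ∧ b) ∧ e
  Canonicalize subterm:  g(a ∧ d ∧ a, (d ∧ a) ∧ b)  →  g(a ∧ a ∧ d, a ∧ b ∧ d)
  Drop the unit:  drop e
  Sort:  g(a ∧ a ∧ d, a ∧ b ∧ d)
  Put back:  g(f(g(g(a ∧ a ∧ d, a ∧ b ∧ d), a ∧ a ∧ b ∧ b ∧ d ∧ d)), e)
Right:  g(f(g(g(a ∧ a ∧ (e ∧ d), (e ∧ d) ∧ a ∧ b), d ∧ d ∧ a ∧ a ∧ (((b ∧ e) ∧ e) ∧ b))), e ∧ e ∧ e)
  Work inside:  d ∧ d ∧ a ∧ a ∧ (((b ∧ e) ∧ e) ∧ b)
  Merge nested applications:  d ∧ d ∧ a ∧ a ∧ b ∧ e ∧ e ∧ b
  Unit:  drop e (×2)
  Sort arguments:  a ∧ a ∧ b ∧ b ∧ d ∧ d
  Rebuild:  g(f(g(g(a ∧ a ∧ d, a ∧ b ∧ d), a ∧ a ∧ b ∧ b ∧ d ∧ d)), e)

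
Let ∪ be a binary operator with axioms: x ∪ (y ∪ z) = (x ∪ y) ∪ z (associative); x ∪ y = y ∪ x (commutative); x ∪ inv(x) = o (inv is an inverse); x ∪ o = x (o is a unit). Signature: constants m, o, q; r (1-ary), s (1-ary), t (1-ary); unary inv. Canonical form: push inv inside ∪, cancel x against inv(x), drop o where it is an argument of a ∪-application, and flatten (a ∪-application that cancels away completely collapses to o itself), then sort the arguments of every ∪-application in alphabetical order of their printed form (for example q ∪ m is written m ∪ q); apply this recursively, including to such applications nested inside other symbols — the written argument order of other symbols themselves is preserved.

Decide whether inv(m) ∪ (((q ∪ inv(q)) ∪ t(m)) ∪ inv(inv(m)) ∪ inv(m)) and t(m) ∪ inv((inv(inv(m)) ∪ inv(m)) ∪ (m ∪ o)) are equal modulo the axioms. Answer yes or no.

Left:  inv(m) ∪ (((q ∪ inv(q)) ∪ t(m)) ∪ inv(inv(m)) ∪ inv(m))
  Push inv inside:  distribute inv over ∪ and collapse double inv
  Cancel:  q cancels
  Collect:  inv(m) ∪ t(m)
Right:  t(m) ∪ inv((inv(inv(m)) ∪ inv(m)) ∪ (m ∪ o))
  Push inv inside:  distribute inv over ∪ and collapse double inv
  Collect terms:  t(m) ∪ inv(m)
  Sort arguments:  inv(m) ∪ t(m)

Answer: yes — both canonical forms are inv(m) ∪ t(m)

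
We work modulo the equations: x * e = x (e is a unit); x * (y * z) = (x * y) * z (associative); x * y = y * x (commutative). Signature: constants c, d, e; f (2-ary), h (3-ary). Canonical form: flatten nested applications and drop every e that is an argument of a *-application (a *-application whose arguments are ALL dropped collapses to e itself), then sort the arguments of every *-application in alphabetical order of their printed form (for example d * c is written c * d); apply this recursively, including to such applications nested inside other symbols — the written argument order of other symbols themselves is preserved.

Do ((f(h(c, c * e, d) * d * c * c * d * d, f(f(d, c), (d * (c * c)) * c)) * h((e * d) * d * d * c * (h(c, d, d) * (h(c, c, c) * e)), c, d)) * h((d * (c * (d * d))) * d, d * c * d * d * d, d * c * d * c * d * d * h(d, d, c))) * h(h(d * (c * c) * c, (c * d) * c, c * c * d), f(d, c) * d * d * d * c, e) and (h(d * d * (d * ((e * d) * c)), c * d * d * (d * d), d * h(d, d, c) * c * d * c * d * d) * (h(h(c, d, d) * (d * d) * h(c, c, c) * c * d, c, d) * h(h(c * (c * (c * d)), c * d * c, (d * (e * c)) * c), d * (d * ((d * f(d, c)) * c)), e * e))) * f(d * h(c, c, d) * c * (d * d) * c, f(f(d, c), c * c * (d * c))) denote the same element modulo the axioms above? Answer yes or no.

Left:  ((f(h(c, c * e, d) * d * c * c * d * d, f(f(d, c), (d * (c * c)) * c)) * h((e * d) * d * d * c * (h(c, d, d) * (h(c, c, c) * e)), c, d)) * h((d * (c * (d * d))) * d, d * c * d * d * d, d * c * d * c * d * d * h(d, d, c))) * h(h(d * (c * c) * c, (c * d) * c, c * c * d), f(d, c) * d * d * d * c, e)
  Flatten:  f(h(c, c * e, d) * d * c * c * d * d, f(f(d, c), (d * (c * c)) * c)) * h((e * d) * d * d * c * (h(c, d, d) * (h(c, c, c) * e)), c, d) * h((d * (c * (d * d))) * d, d * c * d * d * d, d * c * d * c * d * d * h(d, d, c)) * h(h(d * (c * c) * c, (c * d) * c, c * c * d), f(d, c) * d * d * d * c, e)
  Canonicalize subterm:  f(h(c, c * e, d) * d * c * c * d * d, f(f(d, c), (d * (c * c)) * c))  →  f(c * c * d * d * d * h(c, c, d), f(f(d, c), c * c * c * d))
  Canonicalize subterm:  h((e * d) * d * d * c * (h(c, d, d) * (h(c, c, c) * e)), c, d)  →  h(c * d * d * d * h(c, c, c) * h(c, d, d), c, d)
  Inside:  h((d * (c * (d * d))) * d, d * c * d * d * d, d * c * d * c * d * d * h(d, d, c))  →  h(c * d * d * d * d, c * d * d * d * d, c * c * d * d * d * d * h(d, d, c))
  Order the arguments:  f(c * c * d * d * d * h(c, c, d), f(f(d, c), c * c * c * d)) * h(c * d * d * d * d, c * d * d * d * d, c * c * d * d * d * d * h(d, d, c)) * h(c * d * d * d * h(c, c, c) * h(c, d, d), c, d) * h(h(c * c * c * d, c * c * d, c * c * d), c * d * d * d * f(d, c), e)
Right:  (h(d * d * (d * ((e * d) * c)), c * d * d * (d * d), d * h(d, d, c) * c * d * c * d * d) * (h(h(c, d, d) * (d * d) * h(c, c, c) * c * d, c, d) * h(h(c * (c * (c * d)), c * d * c, (d * (e * c)) * c), d * (d * ((d * f(d, c)) * c)), e * e))) * f(d * h(c, c, d) * c * (d * d) * c, f(f(d, c), c * c * (d * c)))
  Flatten:  h(d * d * (d * ((e * d) * c)), c * d * d * (d * d), d * h(d, d, c) * c * d * c * d * d) * h(h(c, d, d) * (d * d) * h(c, c, c) * c * d, c, d) * h(h(c * (c * (c * d)), c * d * c, (d * (e * c)) * c), d * (d * ((d * f(d, c)) * c)), e * e) * f(d * h(c, c, d) * c * (d * d) * c, f(f(d, c), c * c * (d * c)))
  Inside:  h(d * d * (d * ((e * d) * c)), c * d * d * (d * d), d * h(d, d, c) * c * d * c * d * d)  →  h(c * d * d * d * d, c * d * d * d * d, c * c * d * d * d * d * h(d, d, c))
  Canonicalize subterm:  h(h(c, d, d) * (d * d) * h(c, c, c) * c * d, c, d)  →  h(c * d * d * d * h(c, c, c) * h(c, d, d), c, d)
  Simplify inside:  h(h(c * (c * (c * d)), c * d * c, (d * (e * c)) * c), d * (d * ((d * f(d, c)) * c)), e * e)  →  h(h(c * c * c * d, c * c * d, c * c * d), c * d * d * d * f(d, c), e)
  Sort arguments:  f(c * c * d * d * d * h(c, c, d), f(f(d, c), c * c * c * d)) * h(c * d * d * d * d, c * d * d * d * d, c * c * d * d * d * d * h(d, d, c)) * h(c * d * d * d * h(c, c, c) * h(c, d, d), c, d) * h(h(c * c * c * d, c * c * d, c * c * d), c * d * d * d * f(d, c), e)

Answer: yes — both canonical forms are f(c * c * d * d * d * h(c, c, d), f(f(d, c), c * c * c * d)) * h(c * d * d * d * d, c * d * d * d * d, c * c * d * d * d * d * h(d, d, c)) * h(c * d * d * d * h(c, c, c) * h(c, d, d), c, d) * h(h(c * c * c * d, c * c * d, c * c * d), c * d * d * d * f(d, c), e)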